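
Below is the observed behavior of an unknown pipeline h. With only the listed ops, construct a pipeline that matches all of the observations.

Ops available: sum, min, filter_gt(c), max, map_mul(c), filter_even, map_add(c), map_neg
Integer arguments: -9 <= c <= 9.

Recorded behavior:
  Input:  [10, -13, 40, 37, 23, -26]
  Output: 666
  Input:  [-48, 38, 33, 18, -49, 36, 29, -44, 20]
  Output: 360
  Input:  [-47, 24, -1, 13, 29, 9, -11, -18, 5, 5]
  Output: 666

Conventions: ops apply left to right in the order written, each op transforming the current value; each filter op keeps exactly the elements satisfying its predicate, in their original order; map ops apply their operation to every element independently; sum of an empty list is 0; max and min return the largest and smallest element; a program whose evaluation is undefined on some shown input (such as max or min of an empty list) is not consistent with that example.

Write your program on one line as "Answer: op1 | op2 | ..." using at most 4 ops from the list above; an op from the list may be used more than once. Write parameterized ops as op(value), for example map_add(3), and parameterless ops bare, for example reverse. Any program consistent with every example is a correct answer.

map_add(9) | map_mul(9) | filter_even | sum

Check, running the answer program on each example:
  [10, -13, 40, 37, 23, -26] -> [19, -4, 49, 46, 32, -17] -> [171, -36, 441, 414, 288, -153] -> [-36, 414, 288] -> 666
  [-48, 38, 33, 18, -49, 36, 29, -44, 20] -> [-39, 47, 42, 27, -40, 45, 38, -35, 29] -> [-351, 423, 378, 243, -360, 405, 342, -315, 261] -> [378, -360, 342] -> 360
  [-47, 24, -1, 13, 29, 9, -11, -18, 5, 5] -> [-38, 33, 8, 22, 38, 18, -2, -9, 14, 14] -> [-342, 297, 72, 198, 342, 162, -18, -81, 126, 126] -> [-342, 72, 198, 342, 162, -18, 126, 126] -> 666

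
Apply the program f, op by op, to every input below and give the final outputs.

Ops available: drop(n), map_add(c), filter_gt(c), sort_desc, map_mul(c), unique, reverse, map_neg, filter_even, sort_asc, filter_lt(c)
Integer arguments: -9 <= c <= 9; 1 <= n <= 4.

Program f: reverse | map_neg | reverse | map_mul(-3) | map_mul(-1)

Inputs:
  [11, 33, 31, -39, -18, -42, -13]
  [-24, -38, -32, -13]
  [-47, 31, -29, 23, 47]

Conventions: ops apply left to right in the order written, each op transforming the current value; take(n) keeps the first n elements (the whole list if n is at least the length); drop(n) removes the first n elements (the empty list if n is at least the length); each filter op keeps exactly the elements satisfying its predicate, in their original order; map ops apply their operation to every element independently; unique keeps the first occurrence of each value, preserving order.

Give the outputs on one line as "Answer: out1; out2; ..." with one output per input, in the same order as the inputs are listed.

Execution, op by op:
  [11, 33, 31, -39, -18, -42, -13] -> [-13, -42, -18, -39, 31, 33, 11] -> [13, 42, 18, 39, -31, -33, -11] -> [-11, -33, -31, 39, 18, 42, 13] -> [33, 99, 93, -117, -54, -126, -39] -> [-33, -99, -93, 117, 54, 126, 39]
  [-24, -38, -32, -13] -> [-13, -32, -38, -24] -> [13, 32, 38, 24] -> [24, 38, 32, 13] -> [-72, -114, -96, -39] -> [72, 114, 96, 39]
  [-47, 31, -29, 23, 47] -> [47, 23, -29, 31, -47] -> [-47, -23, 29, -31, 47] -> [47, -31, 29, -23, -47] -> [-141, 93, -87, 69, 141] -> [141, -93, 87, -69, -141]

[-33, -99, -93, 117, 54, 126, 39]; [72, 114, 96, 39]; [141, -93, 87, -69, -141]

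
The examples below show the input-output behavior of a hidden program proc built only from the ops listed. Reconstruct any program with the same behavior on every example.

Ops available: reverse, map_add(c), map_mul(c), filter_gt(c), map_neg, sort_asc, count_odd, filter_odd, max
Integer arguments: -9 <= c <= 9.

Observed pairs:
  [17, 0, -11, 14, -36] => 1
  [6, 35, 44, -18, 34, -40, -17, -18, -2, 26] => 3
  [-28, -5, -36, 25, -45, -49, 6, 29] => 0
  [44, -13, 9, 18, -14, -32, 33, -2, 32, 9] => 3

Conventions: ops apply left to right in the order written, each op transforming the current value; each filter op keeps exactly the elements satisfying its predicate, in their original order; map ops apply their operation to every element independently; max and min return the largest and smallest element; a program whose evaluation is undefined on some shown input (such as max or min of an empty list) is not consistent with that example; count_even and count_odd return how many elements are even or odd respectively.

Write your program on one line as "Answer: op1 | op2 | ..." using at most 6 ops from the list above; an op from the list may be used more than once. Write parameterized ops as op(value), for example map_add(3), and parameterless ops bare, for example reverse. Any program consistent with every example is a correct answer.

filter_gt(-2) | map_add(-5) | sort_asc | filter_gt(8) | count_odd

Check, running the answer program on each example:
  [17, 0, -11, 14, -36] -> [17, 0, 14] -> [12, -5, 9] -> [-5, 9, 12] -> [9, 12] -> 1
  [6, 35, 44, -18, 34, -40, -17, -18, -2, 26] -> [6, 35, 44, 34, 26] -> [1, 30, 39, 29, 21] -> [1, 21, 29, 30, 39] -> [21, 29, 30, 39] -> 3
  [-28, -5, -36, 25, -45, -49, 6, 29] -> [25, 6, 29] -> [20, 1, 24] -> [1, 20, 24] -> [20, 24] -> 0
  [44, -13, 9, 18, -14, -32, 33, -2, 32, 9] -> [44, 9, 18, 33, 32, 9] -> [39, 4, 13, 28, 27, 4] -> [4, 4, 13, 27, 28, 39] -> [13, 27, 28, 39] -> 3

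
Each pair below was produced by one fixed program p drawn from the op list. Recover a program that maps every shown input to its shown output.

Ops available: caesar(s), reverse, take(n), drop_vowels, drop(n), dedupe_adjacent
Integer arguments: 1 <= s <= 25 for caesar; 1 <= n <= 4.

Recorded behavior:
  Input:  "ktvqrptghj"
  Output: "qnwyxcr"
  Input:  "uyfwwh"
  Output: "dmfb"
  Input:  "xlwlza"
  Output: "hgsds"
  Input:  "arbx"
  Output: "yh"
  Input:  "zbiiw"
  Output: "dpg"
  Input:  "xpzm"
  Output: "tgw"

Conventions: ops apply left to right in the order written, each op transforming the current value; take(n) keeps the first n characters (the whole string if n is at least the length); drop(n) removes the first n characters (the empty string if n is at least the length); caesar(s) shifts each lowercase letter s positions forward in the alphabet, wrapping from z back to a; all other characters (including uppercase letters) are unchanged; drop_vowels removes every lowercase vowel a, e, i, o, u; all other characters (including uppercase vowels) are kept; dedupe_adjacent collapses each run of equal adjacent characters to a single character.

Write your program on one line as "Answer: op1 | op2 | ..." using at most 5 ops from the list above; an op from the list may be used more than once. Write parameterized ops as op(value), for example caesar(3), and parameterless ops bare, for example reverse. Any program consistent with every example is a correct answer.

caesar(7) | drop_vowels | dedupe_adjacent | reverse

Check, running the answer program on each example:
  "ktvqrptghj" -> "racxywanoq" -> "rcxywnq" -> "rcxywnq" -> "qnwyxcr"
  "uyfwwh" -> "bfmddo" -> "bfmdd" -> "bfmd" -> "dmfb"
  "xlwlza" -> "esdsgh" -> "sdsgh" -> "sdsgh" -> "hgsds"
  "arbx" -> "hyie" -> "hy" -> "hy" -> "yh"
  "zbiiw" -> "gippd" -> "gppd" -> "gpd" -> "dpg"
  "xpzm" -> "ewgt" -> "wgt" -> "wgt" -> "tgw"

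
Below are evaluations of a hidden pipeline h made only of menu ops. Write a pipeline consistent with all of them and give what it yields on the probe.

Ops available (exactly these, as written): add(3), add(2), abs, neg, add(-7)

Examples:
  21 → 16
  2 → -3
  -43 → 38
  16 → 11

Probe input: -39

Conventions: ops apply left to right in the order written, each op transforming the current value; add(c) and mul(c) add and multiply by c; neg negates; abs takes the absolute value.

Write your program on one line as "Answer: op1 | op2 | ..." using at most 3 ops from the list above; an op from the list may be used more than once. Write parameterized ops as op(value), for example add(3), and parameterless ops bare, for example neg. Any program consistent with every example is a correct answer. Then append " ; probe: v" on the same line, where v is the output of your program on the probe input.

abs | add(2) | add(-7) ; probe: 34

Check, running the answer program on each example:
  21 -> 21 -> 23 -> 16
  2 -> 2 -> 4 -> -3
  -43 -> 43 -> 45 -> 38
  16 -> 16 -> 18 -> 11
  probe: -39 -> 39 -> 41 -> 34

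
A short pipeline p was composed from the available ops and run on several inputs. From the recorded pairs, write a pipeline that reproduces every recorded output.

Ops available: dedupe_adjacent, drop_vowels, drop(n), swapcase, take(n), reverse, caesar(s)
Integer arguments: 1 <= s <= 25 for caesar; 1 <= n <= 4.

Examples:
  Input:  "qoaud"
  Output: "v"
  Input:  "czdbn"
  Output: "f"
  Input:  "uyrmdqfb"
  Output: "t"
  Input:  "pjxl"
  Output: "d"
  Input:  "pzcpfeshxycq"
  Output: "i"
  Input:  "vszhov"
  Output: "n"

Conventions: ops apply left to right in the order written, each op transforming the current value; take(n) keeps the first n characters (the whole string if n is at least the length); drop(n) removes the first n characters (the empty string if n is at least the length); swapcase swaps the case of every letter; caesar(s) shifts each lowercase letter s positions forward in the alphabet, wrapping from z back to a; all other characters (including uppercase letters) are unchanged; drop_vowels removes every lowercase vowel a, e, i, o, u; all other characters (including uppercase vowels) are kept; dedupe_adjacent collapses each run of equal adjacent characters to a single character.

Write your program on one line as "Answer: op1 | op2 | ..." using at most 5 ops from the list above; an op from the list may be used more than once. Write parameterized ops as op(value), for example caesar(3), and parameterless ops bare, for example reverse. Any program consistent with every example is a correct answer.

drop(2) | caesar(18) | reverse | take(1)

Check, running the answer program on each example:
  "qoaud" -> "aud" -> "smv" -> "vms" -> "v"
  "czdbn" -> "dbn" -> "vtf" -> "ftv" -> "f"
  "uyrmdqfb" -> "rmdqfb" -> "jevixt" -> "txivej" -> "t"
  "pjxl" -> "xl" -> "pd" -> "dp" -> "d"
  "pzcpfeshxycq" -> "cpfeshxycq" -> "uhxwkzpqui" -> "iuqpzkwxhu" -> "i"
  "vszhov" -> "zhov" -> "rzgn" -> "ngzr" -> "n"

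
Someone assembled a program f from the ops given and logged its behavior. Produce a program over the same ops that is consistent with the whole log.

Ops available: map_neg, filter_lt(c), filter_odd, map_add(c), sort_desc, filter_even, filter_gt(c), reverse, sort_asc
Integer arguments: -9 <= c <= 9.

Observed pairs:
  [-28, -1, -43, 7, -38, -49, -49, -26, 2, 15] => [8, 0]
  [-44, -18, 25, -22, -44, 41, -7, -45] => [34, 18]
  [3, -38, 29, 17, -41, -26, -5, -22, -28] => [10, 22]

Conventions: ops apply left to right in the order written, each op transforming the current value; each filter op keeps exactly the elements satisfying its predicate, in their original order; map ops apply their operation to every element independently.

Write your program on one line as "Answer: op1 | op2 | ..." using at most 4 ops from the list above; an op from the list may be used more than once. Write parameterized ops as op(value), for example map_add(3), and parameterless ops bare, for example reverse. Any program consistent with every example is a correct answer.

map_add(-7) | reverse | filter_gt(-2)

Check, running the answer program on each example:
  [-28, -1, -43, 7, -38, -49, -49, -26, 2, 15] -> [-35, -8, -50, 0, -45, -56, -56, -33, -5, 8] -> [8, -5, -33, -56, -56, -45, 0, -50, -8, -35] -> [8, 0]
  [-44, -18, 25, -22, -44, 41, -7, -45] -> [-51, -25, 18, -29, -51, 34, -14, -52] -> [-52, -14, 34, -51, -29, 18, -25, -51] -> [34, 18]
  [3, -38, 29, 17, -41, -26, -5, -22, -28] -> [-4, -45, 22, 10, -48, -33, -12, -29, -35] -> [-35, -29, -12, -33, -48, 10, 22, -45, -4] -> [10, 22]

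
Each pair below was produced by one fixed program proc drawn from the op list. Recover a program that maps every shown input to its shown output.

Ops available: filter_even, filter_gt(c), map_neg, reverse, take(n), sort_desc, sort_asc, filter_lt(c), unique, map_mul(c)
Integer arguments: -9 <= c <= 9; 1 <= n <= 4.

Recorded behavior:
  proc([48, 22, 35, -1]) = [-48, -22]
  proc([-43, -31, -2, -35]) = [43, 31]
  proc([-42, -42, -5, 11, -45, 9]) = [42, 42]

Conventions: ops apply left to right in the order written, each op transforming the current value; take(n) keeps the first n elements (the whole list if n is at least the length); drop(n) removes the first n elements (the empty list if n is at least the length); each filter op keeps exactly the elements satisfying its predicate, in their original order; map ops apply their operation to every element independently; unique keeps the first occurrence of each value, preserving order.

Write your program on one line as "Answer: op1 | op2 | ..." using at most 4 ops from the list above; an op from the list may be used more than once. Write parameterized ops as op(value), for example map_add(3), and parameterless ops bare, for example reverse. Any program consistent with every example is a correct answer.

take(4) | map_neg | take(2)

Check, running the answer program on each example:
  [48, 22, 35, -1] -> [48, 22, 35, -1] -> [-48, -22, -35, 1] -> [-48, -22]
  [-43, -31, -2, -35] -> [-43, -31, -2, -35] -> [43, 31, 2, 35] -> [43, 31]
  [-42, -42, -5, 11, -45, 9] -> [-42, -42, -5, 11] -> [42, 42, 5, -11] -> [42, 42]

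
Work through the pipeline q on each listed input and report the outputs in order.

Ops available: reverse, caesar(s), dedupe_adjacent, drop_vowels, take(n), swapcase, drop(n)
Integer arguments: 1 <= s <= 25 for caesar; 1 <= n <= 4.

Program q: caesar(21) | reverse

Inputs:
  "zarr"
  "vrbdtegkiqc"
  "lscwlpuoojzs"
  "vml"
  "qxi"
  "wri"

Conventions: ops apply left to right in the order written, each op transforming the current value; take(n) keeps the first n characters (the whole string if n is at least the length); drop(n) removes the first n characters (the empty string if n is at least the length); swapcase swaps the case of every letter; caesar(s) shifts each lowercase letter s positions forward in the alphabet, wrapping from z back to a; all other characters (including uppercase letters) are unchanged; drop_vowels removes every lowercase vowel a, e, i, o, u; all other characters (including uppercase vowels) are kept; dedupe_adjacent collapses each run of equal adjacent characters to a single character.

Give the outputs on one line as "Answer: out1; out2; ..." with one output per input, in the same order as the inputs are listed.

"mmvu"; "xldfbzoywmq"; "nuejjpkgrxng"; "ghq"; "dsl"; "dmr"

Execution, op by op:
  "zarr" -> "uvmm" -> "mmvu"
  "vrbdtegkiqc" -> "qmwyozbfdlx" -> "xldfbzoywmq"
  "lscwlpuoojzs" -> "gnxrgkpjjeun" -> "nuejjpkgrxng"
  "vml" -> "qhg" -> "ghq"
  "qxi" -> "lsd" -> "dsl"
  "wri" -> "rmd" -> "dmr"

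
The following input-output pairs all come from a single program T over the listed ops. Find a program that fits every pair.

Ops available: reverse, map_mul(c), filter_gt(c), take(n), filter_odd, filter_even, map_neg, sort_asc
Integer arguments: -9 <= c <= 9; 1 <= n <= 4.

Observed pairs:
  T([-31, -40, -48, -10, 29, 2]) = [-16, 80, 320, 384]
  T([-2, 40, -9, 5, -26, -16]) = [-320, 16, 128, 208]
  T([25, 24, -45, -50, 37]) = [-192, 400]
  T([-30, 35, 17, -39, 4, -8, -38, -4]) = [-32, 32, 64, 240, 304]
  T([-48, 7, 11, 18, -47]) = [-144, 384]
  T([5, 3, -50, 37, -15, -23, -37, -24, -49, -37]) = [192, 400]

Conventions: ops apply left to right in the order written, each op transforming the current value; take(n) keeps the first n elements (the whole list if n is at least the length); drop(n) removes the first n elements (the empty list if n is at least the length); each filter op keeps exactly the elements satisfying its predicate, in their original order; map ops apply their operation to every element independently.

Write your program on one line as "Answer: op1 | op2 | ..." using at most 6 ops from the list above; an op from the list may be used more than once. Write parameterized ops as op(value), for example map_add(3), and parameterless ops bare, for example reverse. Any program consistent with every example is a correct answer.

filter_even | map_neg | sort_asc | map_neg | map_mul(8) | map_neg

Check, running the answer program on each example:
  [-31, -40, -48, -10, 29, 2] -> [-40, -48, -10, 2] -> [40, 48, 10, -2] -> [-2, 10, 40, 48] -> [2, -10, -40, -48] -> [16, -80, -320, -384] -> [-16, 80, 320, 384]
  [-2, 40, -9, 5, -26, -16] -> [-2, 40, -26, -16] -> [2, -40, 26, 16] -> [-40, 2, 16, 26] -> [40, -2, -16, -26] -> [320, -16, -128, -208] -> [-320, 16, 128, 208]
  [25, 24, -45, -50, 37] -> [24, -50] -> [-24, 50] -> [-24, 50] -> [24, -50] -> [192, -400] -> [-192, 400]
  [-30, 35, 17, -39, 4, -8, -38, -4] -> [-30, 4, -8, -38, -4] -> [30, -4, 8, 38, 4] -> [-4, 4, 8, 30, 38] -> [4, -4, -8, -30, -38] -> [32, -32, -64, -240, -304] -> [-32, 32, 64, 240, 304]
  [-48, 7, 11, 18, -47] -> [-48, 18] -> [48, -18] -> [-18, 48] -> [18, -48] -> [144, -384] -> [-144, 384]
  [5, 3, -50, 37, -15, -23, -37, -24, -49, -37] -> [-50, -24] -> [50, 24] -> [24, 50] -> [-24, -50] -> [-192, -400] -> [192, 400]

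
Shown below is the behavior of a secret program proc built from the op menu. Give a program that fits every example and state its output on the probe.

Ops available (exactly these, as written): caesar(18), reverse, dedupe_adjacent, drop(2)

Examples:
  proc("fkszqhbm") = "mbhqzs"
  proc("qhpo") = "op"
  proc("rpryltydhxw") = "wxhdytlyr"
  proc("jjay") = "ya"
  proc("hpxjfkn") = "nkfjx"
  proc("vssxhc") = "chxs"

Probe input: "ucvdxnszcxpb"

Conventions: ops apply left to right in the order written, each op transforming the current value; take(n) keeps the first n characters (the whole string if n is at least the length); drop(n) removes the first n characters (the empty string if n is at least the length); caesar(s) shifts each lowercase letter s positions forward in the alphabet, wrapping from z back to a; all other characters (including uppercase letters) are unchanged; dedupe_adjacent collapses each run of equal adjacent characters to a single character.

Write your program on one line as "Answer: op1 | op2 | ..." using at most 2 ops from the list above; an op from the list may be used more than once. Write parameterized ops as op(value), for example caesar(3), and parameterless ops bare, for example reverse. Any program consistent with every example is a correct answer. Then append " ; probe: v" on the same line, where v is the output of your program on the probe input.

drop(2) | reverse ; probe: "bpxczsnxdv"

Check, running the answer program on each example:
  "fkszqhbm" -> "szqhbm" -> "mbhqzs"
  "qhpo" -> "po" -> "op"
  "rpryltydhxw" -> "ryltydhxw" -> "wxhdytlyr"
  "jjay" -> "ay" -> "ya"
  "hpxjfkn" -> "xjfkn" -> "nkfjx"
  "vssxhc" -> "sxhc" -> "chxs"
  probe: "ucvdxnszcxpb" -> "vdxnszcxpb" -> "bpxczsnxdv"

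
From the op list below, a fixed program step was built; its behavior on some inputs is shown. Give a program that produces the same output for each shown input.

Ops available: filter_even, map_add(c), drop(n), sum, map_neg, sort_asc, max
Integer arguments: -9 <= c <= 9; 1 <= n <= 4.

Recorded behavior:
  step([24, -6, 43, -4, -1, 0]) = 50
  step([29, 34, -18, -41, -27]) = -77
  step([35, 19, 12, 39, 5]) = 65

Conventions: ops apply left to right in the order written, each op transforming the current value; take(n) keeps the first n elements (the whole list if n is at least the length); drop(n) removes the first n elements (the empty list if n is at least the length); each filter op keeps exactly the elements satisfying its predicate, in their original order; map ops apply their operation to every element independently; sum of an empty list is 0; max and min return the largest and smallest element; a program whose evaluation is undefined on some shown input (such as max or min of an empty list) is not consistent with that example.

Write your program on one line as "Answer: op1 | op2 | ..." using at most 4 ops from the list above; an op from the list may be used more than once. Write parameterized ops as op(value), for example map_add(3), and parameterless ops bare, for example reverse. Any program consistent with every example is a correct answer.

map_add(3) | drop(2) | sum

Check, running the answer program on each example:
  [24, -6, 43, -4, -1, 0] -> [27, -3, 46, -1, 2, 3] -> [46, -1, 2, 3] -> 50
  [29, 34, -18, -41, -27] -> [32, 37, -15, -38, -24] -> [-15, -38, -24] -> -77
  [35, 19, 12, 39, 5] -> [38, 22, 15, 42, 8] -> [15, 42, 8] -> 65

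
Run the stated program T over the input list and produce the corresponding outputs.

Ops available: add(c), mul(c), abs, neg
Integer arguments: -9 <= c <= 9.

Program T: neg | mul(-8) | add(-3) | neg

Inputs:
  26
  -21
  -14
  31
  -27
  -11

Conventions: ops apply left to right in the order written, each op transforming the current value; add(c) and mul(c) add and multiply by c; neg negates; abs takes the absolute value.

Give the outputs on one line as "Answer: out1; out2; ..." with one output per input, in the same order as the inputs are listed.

Execution, op by op:
  26 -> -26 -> 208 -> 205 -> -205
  -21 -> 21 -> -168 -> -171 -> 171
  -14 -> 14 -> -112 -> -115 -> 115
  31 -> -31 -> 248 -> 245 -> -245
  -27 -> 27 -> -216 -> -219 -> 219
  -11 -> 11 -> -88 -> -91 -> 91

-205; 171; 115; -245; 219; 91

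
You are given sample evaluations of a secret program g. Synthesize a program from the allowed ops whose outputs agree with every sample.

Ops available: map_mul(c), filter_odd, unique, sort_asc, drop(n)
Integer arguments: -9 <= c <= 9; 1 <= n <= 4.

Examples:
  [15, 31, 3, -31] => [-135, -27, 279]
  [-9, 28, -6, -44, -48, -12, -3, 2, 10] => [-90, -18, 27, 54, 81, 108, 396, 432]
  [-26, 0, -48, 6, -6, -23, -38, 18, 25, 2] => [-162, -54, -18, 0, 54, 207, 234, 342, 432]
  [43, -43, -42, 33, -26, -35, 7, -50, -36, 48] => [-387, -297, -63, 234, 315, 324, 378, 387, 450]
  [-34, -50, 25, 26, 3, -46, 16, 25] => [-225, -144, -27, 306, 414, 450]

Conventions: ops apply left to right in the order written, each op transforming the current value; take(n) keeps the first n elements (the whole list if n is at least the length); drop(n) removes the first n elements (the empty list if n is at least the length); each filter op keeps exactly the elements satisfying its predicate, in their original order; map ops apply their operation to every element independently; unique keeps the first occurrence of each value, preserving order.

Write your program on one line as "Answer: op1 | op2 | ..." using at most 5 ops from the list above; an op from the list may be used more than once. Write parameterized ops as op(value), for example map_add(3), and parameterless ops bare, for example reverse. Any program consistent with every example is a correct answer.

sort_asc | map_mul(-9) | unique | sort_asc | drop(1)

Check, running the answer program on each example:
  [15, 31, 3, -31] -> [-31, 3, 15, 31] -> [279, -27, -135, -279] -> [279, -27, -135, -279] -> [-279, -135, -27, 279] -> [-135, -27, 279]
  [-9, 28, -6, -44, -48, -12, -3, 2, 10] -> [-48, -44, -12, -9, -6, -3, 2, 10, 28] -> [432, 396, 108, 81, 54, 27, -18, -90, -252] -> [432, 396, 108, 81, 54, 27, -18, -90, -252] -> [-252, -90, -18, 27, 54, 81, 108, 396, 432] -> [-90, -18, 27, 54, 81, 108, 396, 432]
  [-26, 0, -48, 6, -6, -23, -38, 18, 25, 2] -> [-48, -38, -26, -23, -6, 0, 2, 6, 18, 25] -> [432, 342, 234, 207, 54, 0, -18, -54, -162, -225] -> [432, 342, 234, 207, 54, 0, -18, -54, -162, -225] -> [-225, -162, -54, -18, 0, 54, 207, 234, 342, 432] -> [-162, -54, -18, 0, 54, 207, 234, 342, 432]
  [43, -43, -42, 33, -26, -35, 7, -50, -36, 48] -> [-50, -43, -42, -36, -35, -26, 7, 33, 43, 48] -> [450, 387, 378, 324, 315, 234, -63, -297, -387, -432] -> [450, 387, 378, 324, 315, 234, -63, -297, -387, -432] -> [-432, -387, -297, -63, 234, 315, 324, 378, 387, 450] -> [-387, -297, -63, 234, 315, 324, 378, 387, 450]
  [-34, -50, 25, 26, 3, -46, 16, 25] -> [-50, -46, -34, 3, 16, 25, 25, 26] -> [450, 414, 306, -27, -144, -225, -225, -234] -> [450, 414, 306, -27, -144, -225, -234] -> [-234, -225, -144, -27, 306, 414, 450] -> [-225, -144, -27, 306, 414, 450]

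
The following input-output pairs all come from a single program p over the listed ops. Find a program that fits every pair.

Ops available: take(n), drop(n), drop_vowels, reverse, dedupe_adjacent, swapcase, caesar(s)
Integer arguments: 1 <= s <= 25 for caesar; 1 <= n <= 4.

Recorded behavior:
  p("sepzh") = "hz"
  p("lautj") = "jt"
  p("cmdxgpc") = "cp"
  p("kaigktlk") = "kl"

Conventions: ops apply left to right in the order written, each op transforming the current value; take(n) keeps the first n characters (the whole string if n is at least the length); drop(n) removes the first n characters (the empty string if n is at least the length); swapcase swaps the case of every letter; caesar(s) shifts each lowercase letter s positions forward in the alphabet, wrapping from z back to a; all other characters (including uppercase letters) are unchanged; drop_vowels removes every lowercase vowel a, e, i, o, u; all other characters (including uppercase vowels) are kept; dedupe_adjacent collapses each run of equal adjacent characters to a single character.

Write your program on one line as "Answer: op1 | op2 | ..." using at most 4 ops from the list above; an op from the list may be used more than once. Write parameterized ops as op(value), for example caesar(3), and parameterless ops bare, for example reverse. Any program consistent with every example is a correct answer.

drop_vowels | reverse | take(3) | take(2)

Check, running the answer program on each example:
  "sepzh" -> "spzh" -> "hzps" -> "hzp" -> "hz"
  "lautj" -> "ltj" -> "jtl" -> "jtl" -> "jt"
  "cmdxgpc" -> "cmdxgpc" -> "cpgxdmc" -> "cpg" -> "cp"
  "kaigktlk" -> "kgktlk" -> "kltkgk" -> "klt" -> "kl"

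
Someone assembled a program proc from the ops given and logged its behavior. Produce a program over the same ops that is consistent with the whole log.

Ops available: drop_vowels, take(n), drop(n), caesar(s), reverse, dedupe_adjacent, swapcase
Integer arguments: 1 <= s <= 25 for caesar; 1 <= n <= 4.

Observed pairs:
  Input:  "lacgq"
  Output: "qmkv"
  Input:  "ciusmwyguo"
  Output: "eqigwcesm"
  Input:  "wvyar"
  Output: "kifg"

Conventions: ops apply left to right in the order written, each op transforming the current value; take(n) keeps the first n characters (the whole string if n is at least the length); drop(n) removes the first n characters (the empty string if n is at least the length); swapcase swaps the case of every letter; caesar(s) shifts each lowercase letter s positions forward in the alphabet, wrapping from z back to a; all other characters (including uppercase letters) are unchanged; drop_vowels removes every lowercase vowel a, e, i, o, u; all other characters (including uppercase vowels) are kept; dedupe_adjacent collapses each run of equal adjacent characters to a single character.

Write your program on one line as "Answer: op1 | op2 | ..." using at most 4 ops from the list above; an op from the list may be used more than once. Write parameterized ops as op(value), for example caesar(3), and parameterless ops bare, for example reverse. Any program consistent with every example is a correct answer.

caesar(10) | reverse | drop(1)

Check, running the answer program on each example:
  "lacgq" -> "vkmqa" -> "aqmkv" -> "qmkv"
  "ciusmwyguo" -> "msecwgiqey" -> "yeqigwcesm" -> "eqigwcesm"
  "wvyar" -> "gfikb" -> "bkifg" -> "kifg"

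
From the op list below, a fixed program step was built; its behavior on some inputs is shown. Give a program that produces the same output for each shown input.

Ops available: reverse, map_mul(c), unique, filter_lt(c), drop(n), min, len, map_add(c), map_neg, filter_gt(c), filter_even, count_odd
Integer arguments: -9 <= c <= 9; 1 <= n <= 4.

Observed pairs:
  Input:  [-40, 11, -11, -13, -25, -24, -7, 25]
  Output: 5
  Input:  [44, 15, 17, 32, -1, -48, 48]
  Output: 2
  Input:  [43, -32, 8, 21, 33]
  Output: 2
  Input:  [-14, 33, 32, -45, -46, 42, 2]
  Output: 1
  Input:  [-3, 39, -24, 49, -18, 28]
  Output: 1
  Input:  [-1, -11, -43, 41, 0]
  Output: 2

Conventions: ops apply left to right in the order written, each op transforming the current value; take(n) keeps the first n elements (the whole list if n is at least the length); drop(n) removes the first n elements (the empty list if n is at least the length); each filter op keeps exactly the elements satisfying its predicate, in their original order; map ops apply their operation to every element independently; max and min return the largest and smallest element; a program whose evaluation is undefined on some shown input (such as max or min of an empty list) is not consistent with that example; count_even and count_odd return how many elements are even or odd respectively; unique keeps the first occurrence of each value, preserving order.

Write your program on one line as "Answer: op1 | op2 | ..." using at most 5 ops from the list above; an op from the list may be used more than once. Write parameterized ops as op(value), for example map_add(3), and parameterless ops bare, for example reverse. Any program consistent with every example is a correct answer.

map_mul(3) | map_add(-4) | drop(2) | map_neg | count_odd

Check, running the answer program on each example:
  [-40, 11, -11, -13, -25, -24, -7, 25] -> [-120, 33, -33, -39, -75, -72, -21, 75] -> [-124, 29, -37, -43, -79, -76, -25, 71] -> [-37, -43, -79, -76, -25, 71] -> [37, 43, 79, 76, 25, -71] -> 5
  [44, 15, 17, 32, -1, -48, 48] -> [132, 45, 51, 96, -3, -144, 144] -> [128, 41, 47, 92, -7, -148, 140] -> [47, 92, -7, -148, 140] -> [-47, -92, 7, 148, -140] -> 2
  [43, -32, 8, 21, 33] -> [129, -96, 24, 63, 99] -> [125, -100, 20, 59, 95] -> [20, 59, 95] -> [-20, -59, -95] -> 2
  [-14, 33, 32, -45, -46, 42, 2] -> [-42, 99, 96, -135, -138, 126, 6] -> [-46, 95, 92, -139, -142, 122, 2] -> [92, -139, -142, 122, 2] -> [-92, 139, 142, -122, -2] -> 1
  [-3, 39, -24, 49, -18, 28] -> [-9, 117, -72, 147, -54, 84] -> [-13, 113, -76, 143, -58, 80] -> [-76, 143, -58, 80] -> [76, -143, 58, -80] -> 1
  [-1, -11, -43, 41, 0] -> [-3, -33, -129, 123, 0] -> [-7, -37, -133, 119, -4] -> [-133, 119, -4] -> [133, -119, 4] -> 2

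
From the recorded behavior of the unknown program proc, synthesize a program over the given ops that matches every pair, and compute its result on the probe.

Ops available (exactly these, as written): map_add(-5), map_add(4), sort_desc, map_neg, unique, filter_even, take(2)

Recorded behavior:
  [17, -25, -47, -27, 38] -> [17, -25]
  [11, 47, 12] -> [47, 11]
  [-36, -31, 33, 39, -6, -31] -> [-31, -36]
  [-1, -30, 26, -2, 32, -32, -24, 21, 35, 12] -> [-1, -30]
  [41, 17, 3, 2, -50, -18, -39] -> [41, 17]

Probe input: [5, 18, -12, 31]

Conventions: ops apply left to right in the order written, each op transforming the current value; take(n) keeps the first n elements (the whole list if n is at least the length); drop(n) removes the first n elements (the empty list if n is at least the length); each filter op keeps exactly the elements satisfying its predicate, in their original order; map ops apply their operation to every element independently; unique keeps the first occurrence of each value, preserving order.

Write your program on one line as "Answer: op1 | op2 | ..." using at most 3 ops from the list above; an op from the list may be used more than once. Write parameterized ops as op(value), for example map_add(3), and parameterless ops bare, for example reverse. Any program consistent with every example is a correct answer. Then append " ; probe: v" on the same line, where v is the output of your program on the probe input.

unique | take(2) | sort_desc ; probe: [18, 5]

Check, running the answer program on each example:
  [17, -25, -47, -27, 38] -> [17, -25, -47, -27, 38] -> [17, -25] -> [17, -25]
  [11, 47, 12] -> [11, 47, 12] -> [11, 47] -> [47, 11]
  [-36, -31, 33, 39, -6, -31] -> [-36, -31, 33, 39, -6] -> [-36, -31] -> [-31, -36]
  [-1, -30, 26, -2, 32, -32, -24, 21, 35, 12] -> [-1, -30, 26, -2, 32, -32, -24, 21, 35, 12] -> [-1, -30] -> [-1, -30]
  [41, 17, 3, 2, -50, -18, -39] -> [41, 17, 3, 2, -50, -18, -39] -> [41, 17] -> [41, 17]
  probe: [5, 18, -12, 31] -> [5, 18, -12, 31] -> [5, 18] -> [18, 5]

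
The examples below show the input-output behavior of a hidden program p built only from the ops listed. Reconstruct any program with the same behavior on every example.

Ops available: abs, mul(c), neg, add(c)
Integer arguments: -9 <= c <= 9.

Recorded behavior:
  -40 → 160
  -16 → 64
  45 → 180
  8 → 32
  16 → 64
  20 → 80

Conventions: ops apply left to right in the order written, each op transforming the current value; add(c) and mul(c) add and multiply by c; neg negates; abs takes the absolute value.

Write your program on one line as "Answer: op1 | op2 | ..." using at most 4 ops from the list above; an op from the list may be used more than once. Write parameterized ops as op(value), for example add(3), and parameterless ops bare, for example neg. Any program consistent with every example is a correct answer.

neg | mul(4) | abs

Check, running the answer program on each example:
  -40 -> 40 -> 160 -> 160
  -16 -> 16 -> 64 -> 64
  45 -> -45 -> -180 -> 180
  8 -> -8 -> -32 -> 32
  16 -> -16 -> -64 -> 64
  20 -> -20 -> -80 -> 80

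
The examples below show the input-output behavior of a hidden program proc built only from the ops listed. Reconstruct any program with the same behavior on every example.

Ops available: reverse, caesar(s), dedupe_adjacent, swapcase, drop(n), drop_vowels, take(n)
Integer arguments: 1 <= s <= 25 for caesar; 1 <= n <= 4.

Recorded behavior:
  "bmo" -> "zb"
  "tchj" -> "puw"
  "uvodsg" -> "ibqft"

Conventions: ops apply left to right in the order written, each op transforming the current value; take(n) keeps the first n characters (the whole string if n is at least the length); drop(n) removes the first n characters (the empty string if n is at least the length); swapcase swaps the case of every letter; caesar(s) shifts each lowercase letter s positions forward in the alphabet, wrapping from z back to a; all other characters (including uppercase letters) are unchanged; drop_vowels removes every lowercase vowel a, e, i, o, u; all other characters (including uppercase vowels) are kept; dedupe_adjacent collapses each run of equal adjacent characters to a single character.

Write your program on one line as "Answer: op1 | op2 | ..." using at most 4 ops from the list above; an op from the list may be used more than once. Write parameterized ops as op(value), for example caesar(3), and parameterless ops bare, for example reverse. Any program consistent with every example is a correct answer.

caesar(20) | drop(1) | caesar(19)

Check, running the answer program on each example:
  "bmo" -> "vgi" -> "gi" -> "zb"
  "tchj" -> "nwbd" -> "wbd" -> "puw"
  "uvodsg" -> "opixma" -> "pixma" -> "ibqft"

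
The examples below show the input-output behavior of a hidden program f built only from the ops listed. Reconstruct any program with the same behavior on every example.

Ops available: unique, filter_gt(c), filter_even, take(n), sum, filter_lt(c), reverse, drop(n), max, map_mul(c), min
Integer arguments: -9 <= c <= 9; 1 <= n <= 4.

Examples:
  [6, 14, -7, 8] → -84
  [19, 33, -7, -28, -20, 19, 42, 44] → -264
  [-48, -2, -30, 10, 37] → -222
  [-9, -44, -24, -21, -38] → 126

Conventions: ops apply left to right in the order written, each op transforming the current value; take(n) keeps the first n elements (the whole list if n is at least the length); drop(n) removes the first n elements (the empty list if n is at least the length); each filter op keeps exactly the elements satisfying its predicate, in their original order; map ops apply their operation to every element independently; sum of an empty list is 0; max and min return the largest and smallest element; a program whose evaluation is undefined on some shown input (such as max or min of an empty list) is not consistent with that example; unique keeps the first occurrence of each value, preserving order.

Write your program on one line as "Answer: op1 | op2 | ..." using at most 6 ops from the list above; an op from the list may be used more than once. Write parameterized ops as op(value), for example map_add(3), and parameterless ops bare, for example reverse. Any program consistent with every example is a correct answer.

reverse | unique | take(3) | reverse | map_mul(-6) | min

Check, running the answer program on each example:
  [6, 14, -7, 8] -> [8, -7, 14, 6] -> [8, -7, 14, 6] -> [8, -7, 14] -> [14, -7, 8] -> [-84, 42, -48] -> -84
  [19, 33, -7, -28, -20, 19, 42, 44] -> [44, 42, 19, -20, -28, -7, 33, 19] -> [44, 42, 19, -20, -28, -7, 33] -> [44, 42, 19] -> [19, 42, 44] -> [-114, -252, -264] -> -264
  [-48, -2, -30, 10, 37] -> [37, 10, -30, -2, -48] -> [37, 10, -30, -2, -48] -> [37, 10, -30] -> [-30, 10, 37] -> [180, -60, -222] -> -222
  [-9, -44, -24, -21, -38] -> [-38, -21, -24, -44, -9] -> [-38, -21, -24, -44, -9] -> [-38, -21, -24] -> [-24, -21, -38] -> [144, 126, 228] -> 126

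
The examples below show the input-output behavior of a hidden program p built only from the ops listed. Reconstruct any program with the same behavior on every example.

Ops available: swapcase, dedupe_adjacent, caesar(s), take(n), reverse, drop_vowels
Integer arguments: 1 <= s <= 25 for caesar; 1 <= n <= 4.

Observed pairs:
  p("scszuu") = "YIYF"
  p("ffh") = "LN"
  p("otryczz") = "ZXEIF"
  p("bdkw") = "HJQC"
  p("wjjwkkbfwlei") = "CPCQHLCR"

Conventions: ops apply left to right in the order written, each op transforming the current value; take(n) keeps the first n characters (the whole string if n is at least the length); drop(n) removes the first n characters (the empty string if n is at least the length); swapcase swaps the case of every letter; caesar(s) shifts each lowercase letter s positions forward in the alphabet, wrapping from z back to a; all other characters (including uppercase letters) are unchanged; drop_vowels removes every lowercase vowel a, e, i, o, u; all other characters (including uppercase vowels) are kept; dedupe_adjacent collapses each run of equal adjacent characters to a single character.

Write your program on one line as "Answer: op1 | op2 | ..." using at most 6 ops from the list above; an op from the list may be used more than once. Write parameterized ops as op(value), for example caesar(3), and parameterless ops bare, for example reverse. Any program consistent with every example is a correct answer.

dedupe_adjacent | drop_vowels | caesar(13) | caesar(19) | swapcase

Check, running the answer program on each example:
  "scszuu" -> "scszu" -> "scsz" -> "fpfm" -> "yiyf" -> "YIYF"
  "ffh" -> "fh" -> "fh" -> "su" -> "ln" -> "LN"
  "otryczz" -> "otrycz" -> "trycz" -> "gelpm" -> "zxeif" -> "ZXEIF"
  "bdkw" -> "bdkw" -> "bdkw" -> "oqxj" -> "hjqc" -> "HJQC"
  "wjjwkkbfwlei" -> "wjwkbfwlei" -> "wjwkbfwl" -> "jwjxosjy" -> "cpcqhlcr" -> "CPCQHLCR"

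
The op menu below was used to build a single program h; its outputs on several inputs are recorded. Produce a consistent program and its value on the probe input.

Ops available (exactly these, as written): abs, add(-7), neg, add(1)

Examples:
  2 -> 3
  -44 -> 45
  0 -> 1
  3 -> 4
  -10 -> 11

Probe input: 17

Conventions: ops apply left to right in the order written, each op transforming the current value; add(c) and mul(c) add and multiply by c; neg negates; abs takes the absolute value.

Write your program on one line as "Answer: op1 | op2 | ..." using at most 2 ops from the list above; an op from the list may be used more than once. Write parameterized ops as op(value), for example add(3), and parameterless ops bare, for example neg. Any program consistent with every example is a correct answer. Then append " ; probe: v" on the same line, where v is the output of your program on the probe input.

abs | add(1) ; probe: 18

Check, running the answer program on each example:
  2 -> 2 -> 3
  -44 -> 44 -> 45
  0 -> 0 -> 1
  3 -> 3 -> 4
  -10 -> 10 -> 11
  probe: 17 -> 17 -> 18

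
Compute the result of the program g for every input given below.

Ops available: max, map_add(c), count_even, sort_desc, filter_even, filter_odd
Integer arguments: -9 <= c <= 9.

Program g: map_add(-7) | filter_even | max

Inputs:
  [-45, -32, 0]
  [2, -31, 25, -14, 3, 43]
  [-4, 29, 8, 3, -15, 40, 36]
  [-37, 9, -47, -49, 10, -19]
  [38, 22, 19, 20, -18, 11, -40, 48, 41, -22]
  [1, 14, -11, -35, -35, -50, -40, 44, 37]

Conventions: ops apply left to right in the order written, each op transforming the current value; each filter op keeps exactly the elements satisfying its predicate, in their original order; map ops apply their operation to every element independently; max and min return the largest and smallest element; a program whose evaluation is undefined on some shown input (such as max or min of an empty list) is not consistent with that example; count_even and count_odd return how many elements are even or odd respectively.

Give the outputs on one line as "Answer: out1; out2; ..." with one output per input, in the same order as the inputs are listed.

-52; 36; 22; 2; 34; 30

Execution, op by op:
  [-45, -32, 0] -> [-52, -39, -7] -> [-52] -> -52
  [2, -31, 25, -14, 3, 43] -> [-5, -38, 18, -21, -4, 36] -> [-38, 18, -4, 36] -> 36
  [-4, 29, 8, 3, -15, 40, 36] -> [-11, 22, 1, -4, -22, 33, 29] -> [22, -4, -22] -> 22
  [-37, 9, -47, -49, 10, -19] -> [-44, 2, -54, -56, 3, -26] -> [-44, 2, -54, -56, -26] -> 2
  [38, 22, 19, 20, -18, 11, -40, 48, 41, -22] -> [31, 15, 12, 13, -25, 4, -47, 41, 34, -29] -> [12, 4, 34] -> 34
  [1, 14, -11, -35, -35, -50, -40, 44, 37] -> [-6, 7, -18, -42, -42, -57, -47, 37, 30] -> [-6, -18, -42, -42, 30] -> 30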